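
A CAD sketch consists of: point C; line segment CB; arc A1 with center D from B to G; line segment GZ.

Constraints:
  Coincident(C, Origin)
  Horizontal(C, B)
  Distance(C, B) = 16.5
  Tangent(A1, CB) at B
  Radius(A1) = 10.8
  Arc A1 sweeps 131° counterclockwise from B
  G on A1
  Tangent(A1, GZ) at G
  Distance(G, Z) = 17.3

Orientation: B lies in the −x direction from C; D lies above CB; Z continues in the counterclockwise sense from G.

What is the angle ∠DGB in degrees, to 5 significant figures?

24.500°

C is at the origin; CB is horizontal with |CB| = 16.5 and B on the −x side, so B = (-16.500, 0.0000). The tangent condition forces DB to be normal to CB, so D = B + (0, 10.8) = (-16.500, 10.800). On A1, B sits at bearing -90° from D; a 131° counterclockwise sweep puts G at bearing 41°, so G = D + 10.8·(cos 41°, sin 41°) = (-8.3491, 17.885). Then cos ∠DGB = GD·GB / (|GD||GB|), giving 24.500°.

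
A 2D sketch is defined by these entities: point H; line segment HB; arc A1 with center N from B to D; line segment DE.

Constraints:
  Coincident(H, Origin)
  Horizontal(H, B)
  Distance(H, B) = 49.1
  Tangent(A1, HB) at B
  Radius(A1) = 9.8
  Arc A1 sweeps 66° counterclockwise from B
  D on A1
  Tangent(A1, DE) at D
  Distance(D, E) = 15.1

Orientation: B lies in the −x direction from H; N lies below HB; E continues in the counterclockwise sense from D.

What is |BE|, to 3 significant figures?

24.7

On A1, B sits at bearing 90° from N; a 66° counterclockwise sweep puts D at bearing 156°, so D = N + 9.8·(cos 156°, sin 156°) = (-58.1, -5.81). The tangent condition forces ND to be normal to DE, so DE runs along (−sin 156°, cos 156°); with |DE| = 15.1, E = (-64.2, -19.6). Then |BE| = |E − B| = 24.7.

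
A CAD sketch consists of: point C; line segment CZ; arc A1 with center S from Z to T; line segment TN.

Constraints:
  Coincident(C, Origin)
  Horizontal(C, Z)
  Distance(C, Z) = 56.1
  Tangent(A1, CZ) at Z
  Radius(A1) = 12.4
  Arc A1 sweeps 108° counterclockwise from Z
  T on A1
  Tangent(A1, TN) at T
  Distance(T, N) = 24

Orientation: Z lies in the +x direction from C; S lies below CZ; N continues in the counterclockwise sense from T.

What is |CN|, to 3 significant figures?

64.8

C is at the origin; C and Z share the same y with |CZ| = 56.1 and Z on the +x side, so Z = (56.1, 0.00). Since A1 is tangent to CZ there, SZ ⟂ CZ, so S = Z + (0, -12.4) = (56.1, -12.4). On A1, Z sits at bearing 90° from S; a 108° counterclockwise sweep puts T at bearing 198°, so T = S + 12.4·(cos 198°, sin 198°) = (44.3, -16.2). Tangency of A1 to TN means the radius ST is perpendicular to TN, so TN runs along (−sin 198°, cos 198°); with |TN| = 24.0, N = (51.7, -39.1). Then |CN| = |N − C| = 64.8.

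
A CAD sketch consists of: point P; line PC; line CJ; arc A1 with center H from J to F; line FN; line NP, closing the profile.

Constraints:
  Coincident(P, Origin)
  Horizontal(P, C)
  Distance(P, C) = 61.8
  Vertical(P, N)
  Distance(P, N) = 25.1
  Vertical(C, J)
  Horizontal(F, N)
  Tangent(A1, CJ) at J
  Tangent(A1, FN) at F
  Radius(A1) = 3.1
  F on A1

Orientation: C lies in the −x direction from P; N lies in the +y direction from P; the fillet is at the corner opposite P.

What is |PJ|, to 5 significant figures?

65.599

P is at the origin; PC is horizontal with |PC| = 61.8 and C on the −x side, so C = (-61.800, 0.0000). P and N share the same x with |PN| = 25.1 and N on the +y side, so N = (0.0000, 25.100). The virtual corner opposite P is at (-61.800, 25.100). The tangent condition forces HJ to be normal to CJ and A1 meets FN tangentially, so HF is at right angles to FN, with radius 3.1, so the center H sits 3.1 in from both sides at H = (-58.700, 22.000). That places the tangent points at J = (-61.800, 22.000) on CJ and F = (-58.700, 25.100) on FN. Then |PJ| = |J − P| = 65.599.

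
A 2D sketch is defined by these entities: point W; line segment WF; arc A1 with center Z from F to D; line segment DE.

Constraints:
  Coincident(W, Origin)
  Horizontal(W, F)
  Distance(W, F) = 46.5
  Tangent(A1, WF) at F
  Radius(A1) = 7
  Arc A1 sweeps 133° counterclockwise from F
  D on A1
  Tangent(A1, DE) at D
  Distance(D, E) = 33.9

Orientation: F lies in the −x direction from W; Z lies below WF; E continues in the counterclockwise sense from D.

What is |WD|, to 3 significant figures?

52.9

W is at the origin; WF is horizontal with |WF| = 46.5 and F on the −x side, so F = (-46.5, 0.00). The tangent condition forces ZF to be normal to WF, so Z = F + (0, -7) = (-46.5, -7.00). On A1, F sits at bearing 90° from Z; a 133° counterclockwise sweep puts D at bearing 223°, so D = Z + 7.0·(cos 223°, sin 223°) = (-51.6, -11.8). Then |WD| = |D − W| = 52.9.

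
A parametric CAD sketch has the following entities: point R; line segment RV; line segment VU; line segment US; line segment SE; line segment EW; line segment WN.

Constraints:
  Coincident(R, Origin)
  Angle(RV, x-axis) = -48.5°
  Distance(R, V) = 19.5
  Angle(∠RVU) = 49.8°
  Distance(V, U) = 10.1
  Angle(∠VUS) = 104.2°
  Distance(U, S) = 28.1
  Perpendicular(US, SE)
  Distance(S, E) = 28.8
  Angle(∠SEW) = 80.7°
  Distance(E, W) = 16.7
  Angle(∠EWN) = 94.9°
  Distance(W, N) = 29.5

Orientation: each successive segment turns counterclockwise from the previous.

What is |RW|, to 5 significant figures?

25.093

US ⟂ SE, so SE runs at -112.50°; with |SE| = 28.8, E = (-22.603, -20.465). ∠SEW = 80.7° gives EW at -13.200° from the x-axis; with |EW| = 16.7, W = (-6.3444, -24.278). Then |RW| = |W − R| = 25.093.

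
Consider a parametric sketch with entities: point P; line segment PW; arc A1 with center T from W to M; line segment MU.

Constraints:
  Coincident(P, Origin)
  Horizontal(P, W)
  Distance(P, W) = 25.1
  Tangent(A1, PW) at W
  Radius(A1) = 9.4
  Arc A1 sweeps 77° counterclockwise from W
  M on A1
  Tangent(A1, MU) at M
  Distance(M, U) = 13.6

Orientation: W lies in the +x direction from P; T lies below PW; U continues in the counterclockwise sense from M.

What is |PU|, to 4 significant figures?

24.24

On A1, W sits at bearing 90° from T; a 77° counterclockwise sweep puts M at bearing 167°, so M = T + 9.4·(cos 167°, sin 167°) = (15.94, -7.285). Since A1 is tangent to MU there, TM ⟂ MU, so MU runs along (−sin 167°, cos 167°); with |MU| = 13.6, U = (12.88, -20.54). Then |PU| = |U − P| = 24.24.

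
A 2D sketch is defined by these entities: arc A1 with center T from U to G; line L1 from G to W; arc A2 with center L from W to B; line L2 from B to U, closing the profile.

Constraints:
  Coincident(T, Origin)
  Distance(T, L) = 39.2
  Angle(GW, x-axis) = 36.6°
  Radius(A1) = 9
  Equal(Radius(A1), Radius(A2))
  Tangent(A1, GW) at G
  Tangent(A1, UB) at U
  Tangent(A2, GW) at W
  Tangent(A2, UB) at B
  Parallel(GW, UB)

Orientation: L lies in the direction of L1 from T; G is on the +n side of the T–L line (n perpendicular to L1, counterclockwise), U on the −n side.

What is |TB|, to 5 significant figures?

40.220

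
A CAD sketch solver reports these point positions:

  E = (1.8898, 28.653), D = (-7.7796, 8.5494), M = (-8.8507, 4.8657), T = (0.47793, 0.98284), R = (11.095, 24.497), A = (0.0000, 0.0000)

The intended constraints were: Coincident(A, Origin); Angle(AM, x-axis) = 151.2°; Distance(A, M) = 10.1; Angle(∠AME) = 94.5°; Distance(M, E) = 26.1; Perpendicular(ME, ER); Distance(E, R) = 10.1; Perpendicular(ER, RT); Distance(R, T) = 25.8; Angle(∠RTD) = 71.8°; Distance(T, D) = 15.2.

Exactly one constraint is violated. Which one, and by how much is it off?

Distance(T, D) = 15.2 — off by 4.00.

A = (0.00, 0.00) ✓; AM at 151.2° ✓; |AM| = 10.10 ✓; ∠AME = 94.50° ✓; |ME| = 26.10 ✓; ∠(ME, ER) = 90.00° ✓; |ER| = 10.10 ✓; ∠(ER, RT) = 90.00° ✓; |RT| = 25.80 ✓; ∠RTD = 71.80° ✓; |TD| = 11.20 ✗.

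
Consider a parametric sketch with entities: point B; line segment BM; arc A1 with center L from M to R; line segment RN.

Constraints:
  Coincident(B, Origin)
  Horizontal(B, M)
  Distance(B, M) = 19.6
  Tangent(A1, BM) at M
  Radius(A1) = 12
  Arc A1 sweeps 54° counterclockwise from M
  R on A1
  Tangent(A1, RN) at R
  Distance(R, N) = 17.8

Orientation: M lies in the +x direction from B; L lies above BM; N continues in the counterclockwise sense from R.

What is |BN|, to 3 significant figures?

44.2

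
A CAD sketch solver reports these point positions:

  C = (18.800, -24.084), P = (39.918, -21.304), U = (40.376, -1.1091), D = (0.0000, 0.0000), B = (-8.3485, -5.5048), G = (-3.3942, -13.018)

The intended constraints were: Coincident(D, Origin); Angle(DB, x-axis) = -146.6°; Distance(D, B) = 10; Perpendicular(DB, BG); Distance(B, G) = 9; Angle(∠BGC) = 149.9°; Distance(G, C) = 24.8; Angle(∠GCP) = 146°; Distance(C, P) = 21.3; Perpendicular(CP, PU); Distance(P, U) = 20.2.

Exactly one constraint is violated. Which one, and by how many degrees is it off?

Perpendicular(CP, PU) — off by 8.80°.

D = (0.00, 0.00) ✓; DB at -146.6° ✓; |DB| = 10.00 ✓; ∠(DB, BG) = 90.00° ✓; |BG| = 9.000 ✓; ∠BGC = 149.9° ✓; |GC| = 24.80 ✓; ∠GCP = 146.0° ✓; |CP| = 21.30 ✓; ∠(CP, PU) = 81.20° ✗; |PU| = 20.20 ✓.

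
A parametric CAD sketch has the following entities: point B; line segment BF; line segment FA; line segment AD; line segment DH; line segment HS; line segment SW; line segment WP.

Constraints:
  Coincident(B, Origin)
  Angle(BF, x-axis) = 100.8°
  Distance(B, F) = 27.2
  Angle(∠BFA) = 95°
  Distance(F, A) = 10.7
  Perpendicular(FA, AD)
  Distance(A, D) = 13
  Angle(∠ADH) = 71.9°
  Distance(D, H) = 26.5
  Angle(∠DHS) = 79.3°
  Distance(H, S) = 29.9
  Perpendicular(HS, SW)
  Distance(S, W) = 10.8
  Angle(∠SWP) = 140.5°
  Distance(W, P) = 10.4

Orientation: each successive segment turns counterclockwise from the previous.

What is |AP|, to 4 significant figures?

7.037

B is at the origin; BF runs at 100.8° with length 27.2, so F = (-5.097, 26.72). ∠BFA = 95.0° gives FA at -174.2° from the x-axis; with |FA| = 10.7, A = (-15.74, 25.64). FA ⟂ AD, so AD runs at -84.20°; with |AD| = 13.0, D = (-14.43, 12.70). ∠ADH = 71.9° gives DH at 23.90° from the x-axis; with |DH| = 26.5, H = (9.799, 23.44). ∠DHS = 79.3° gives HS at 124.6° from the x-axis; with |HS| = 29.9, S = (-7.179, 48.05). HS is perpendicular to SW, so SW runs at -145.4°; with |SW| = 10.8, W = (-16.07, 41.92). ∠SWP = 140.5° gives WP at -105.9° from the x-axis; with |WP| = 10.4, P = (-18.92, 31.92). Then |AP| = |P − A| = 7.037.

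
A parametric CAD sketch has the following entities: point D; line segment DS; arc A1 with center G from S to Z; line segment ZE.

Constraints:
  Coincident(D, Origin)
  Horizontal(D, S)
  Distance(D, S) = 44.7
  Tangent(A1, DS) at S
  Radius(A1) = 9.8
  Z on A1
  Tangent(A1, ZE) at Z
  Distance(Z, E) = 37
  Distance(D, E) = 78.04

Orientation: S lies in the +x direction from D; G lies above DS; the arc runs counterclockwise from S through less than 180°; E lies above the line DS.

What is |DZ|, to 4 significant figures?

54.36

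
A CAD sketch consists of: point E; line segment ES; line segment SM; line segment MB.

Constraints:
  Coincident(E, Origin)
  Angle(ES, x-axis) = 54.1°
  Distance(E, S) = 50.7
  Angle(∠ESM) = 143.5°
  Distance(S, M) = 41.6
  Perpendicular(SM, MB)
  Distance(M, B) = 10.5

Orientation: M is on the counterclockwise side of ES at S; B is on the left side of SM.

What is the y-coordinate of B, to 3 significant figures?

82.6

E is at the origin; ES runs at 54.1° with length 50.7, so S = 50.7·(cos 54.1°, sin 54.1°) = (29.7, 41.1). ∠ESM = 143.5°, so SM runs at 54.1° + (180° − 143.5°) = 90.6° from the x-axis; with |SM| = 41.6, M = S + 41.6·(cos 90.6°, sin 90.6°) = (29.3, 82.7). SM ⟂ MB; with |MB| = 10.5 on the left of SM, B = M + 10.5·(-1.00, -0.0105) = (18.8, 82.6). So B.y = 82.6.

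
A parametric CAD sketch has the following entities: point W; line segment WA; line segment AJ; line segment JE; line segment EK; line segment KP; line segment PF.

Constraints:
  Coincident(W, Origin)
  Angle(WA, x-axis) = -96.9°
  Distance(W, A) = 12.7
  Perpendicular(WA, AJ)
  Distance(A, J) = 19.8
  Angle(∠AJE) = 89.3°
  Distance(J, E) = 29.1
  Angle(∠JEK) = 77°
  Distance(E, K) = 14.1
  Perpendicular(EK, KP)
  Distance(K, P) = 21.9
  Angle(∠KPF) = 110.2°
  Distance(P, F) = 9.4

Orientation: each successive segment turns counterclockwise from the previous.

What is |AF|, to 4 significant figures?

20.56

W is at the origin; WA runs at -96.9° with length 12.7, so A = (-1.526, -12.61). WA is perpendicular to AJ, so AJ runs at -6.900°; with |AJ| = 19.8, J = (18.13, -14.99). ∠AJE = 89.3° gives JE at 83.80° from the x-axis; with |JE| = 29.1, E = (21.27, 13.94). ∠JEK = 77.0° gives EK at -173.2° from the x-axis; with |EK| = 14.1, K = (7.273, 12.27). EK is perpendicular to KP, so KP runs at -83.20°; with |KP| = 21.9, P = (9.866, -9.472). ∠KPF = 110.2° gives PF at -13.40° from the x-axis; with |PF| = 9.4, F = (19.01, -11.65). Then |AF| = |F − A| = 20.56.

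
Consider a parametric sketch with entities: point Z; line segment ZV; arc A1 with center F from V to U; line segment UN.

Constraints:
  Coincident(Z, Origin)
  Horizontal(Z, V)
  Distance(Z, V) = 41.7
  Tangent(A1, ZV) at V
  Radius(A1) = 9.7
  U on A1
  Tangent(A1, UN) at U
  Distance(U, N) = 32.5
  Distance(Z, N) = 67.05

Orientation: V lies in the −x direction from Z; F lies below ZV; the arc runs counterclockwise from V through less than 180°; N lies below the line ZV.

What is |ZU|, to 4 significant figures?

52.25

Z is at the origin; Z and V share the same y with |ZV| = 41.7 and V on the −x side, so V = (-41.70, 0.000). The tangent condition forces FV to be normal to ZV, so F = V + (0, -9.7) = (-41.70, -9.700). Since FU ⟂ UN (tangency), |FN| = √(9.7² + 32.5²) = 33.92 regardless of where U sits on A1. So N lies on both circle(Z, 67.05) and circle(F, 33.92); the below-ZV intersection is N = (-52.34, -41.90). U is the foot of the tangent from N: U = (-51.40, -9.417).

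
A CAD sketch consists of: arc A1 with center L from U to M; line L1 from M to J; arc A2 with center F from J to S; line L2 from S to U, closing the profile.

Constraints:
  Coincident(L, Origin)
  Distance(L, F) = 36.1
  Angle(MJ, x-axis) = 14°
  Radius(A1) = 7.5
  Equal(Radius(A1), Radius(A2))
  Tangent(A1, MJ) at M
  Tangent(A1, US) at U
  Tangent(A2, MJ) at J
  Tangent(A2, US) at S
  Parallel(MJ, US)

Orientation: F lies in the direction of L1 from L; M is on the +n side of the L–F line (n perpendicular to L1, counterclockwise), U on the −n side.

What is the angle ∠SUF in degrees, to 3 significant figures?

11.7°

Tangency of A1 to both parallel lines with radius 7.5 puts M and U at L ± 7.5·n: M = (-1.81, 7.28), U = (1.81, -7.28). Equal radii place J and S the same way about F: J = F + 7.5·n = (33.2, 16.0), S = F − 7.5·n = (36.8, 1.46). Then cos ∠SUF = US·UF / (|US||UF|), giving 11.7°.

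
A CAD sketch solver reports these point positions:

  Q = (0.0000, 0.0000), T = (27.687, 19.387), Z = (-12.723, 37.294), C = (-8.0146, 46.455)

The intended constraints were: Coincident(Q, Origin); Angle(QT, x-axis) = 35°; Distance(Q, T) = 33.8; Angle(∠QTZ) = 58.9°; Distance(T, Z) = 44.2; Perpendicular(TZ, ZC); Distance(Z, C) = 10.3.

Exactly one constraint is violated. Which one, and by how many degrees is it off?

Perpendicular(TZ, ZC) — off by 3.30°.

Q = (0.00, 0.00) ✓; QT at 35.00° ✓; |QT| = 33.80 ✓; ∠QTZ = 58.90° ✓; |TZ| = 44.20 ✓; ∠(TZ, ZC) = 93.30° ✗; |ZC| = 10.30 ✓.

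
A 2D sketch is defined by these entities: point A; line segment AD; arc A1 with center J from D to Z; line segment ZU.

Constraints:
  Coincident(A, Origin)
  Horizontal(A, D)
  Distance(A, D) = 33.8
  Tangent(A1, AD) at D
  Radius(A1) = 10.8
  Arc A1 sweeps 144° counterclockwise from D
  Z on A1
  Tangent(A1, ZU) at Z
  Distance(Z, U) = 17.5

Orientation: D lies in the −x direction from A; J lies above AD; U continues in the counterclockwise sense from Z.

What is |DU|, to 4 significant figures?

30.83

On A1, D sits at bearing -90° from J; a 144° counterclockwise sweep puts Z at bearing 54°, so Z = J + 10.8·(cos 54°, sin 54°) = (-27.45, 19.54). A1 meets ZU tangentially, so JZ is at right angles to ZU, so ZU runs along (−sin 54°, cos 54°); with |ZU| = 17.5, U = (-41.61, 29.82). Then |DU| = |U − D| = 30.83.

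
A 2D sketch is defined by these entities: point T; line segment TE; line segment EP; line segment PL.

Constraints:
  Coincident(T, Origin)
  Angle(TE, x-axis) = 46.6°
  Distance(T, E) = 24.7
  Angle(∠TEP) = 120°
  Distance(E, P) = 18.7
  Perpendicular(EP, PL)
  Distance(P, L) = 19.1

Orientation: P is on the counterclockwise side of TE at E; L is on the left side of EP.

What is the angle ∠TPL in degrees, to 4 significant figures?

55.44°

∠TEP = 120.0°, so EP runs at 46.6° + (180° − 120.0°) = 106.6° from the x-axis; with |EP| = 18.7, P = E + 18.7·(cos 106.6°, sin 106.6°) = (11.63, 35.87). EP ⟂ PL; with |PL| = 19.1 on the left of EP, L = P + 19.1·(-0.9583, -0.2857) = (-6.675, 30.41). Then cos ∠TPL = PT·PL / (|PT||PL|), giving 55.44°.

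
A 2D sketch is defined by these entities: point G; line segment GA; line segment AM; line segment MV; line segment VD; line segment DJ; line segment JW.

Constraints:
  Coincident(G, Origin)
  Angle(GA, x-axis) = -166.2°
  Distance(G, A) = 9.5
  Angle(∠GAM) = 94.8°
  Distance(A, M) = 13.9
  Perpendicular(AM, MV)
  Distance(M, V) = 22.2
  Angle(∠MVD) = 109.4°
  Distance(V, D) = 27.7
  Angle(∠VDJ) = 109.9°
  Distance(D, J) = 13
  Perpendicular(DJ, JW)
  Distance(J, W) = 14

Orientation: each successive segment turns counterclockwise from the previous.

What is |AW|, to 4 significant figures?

15.76

∠VDJ = 109.9° gives DJ at 149.7° from the x-axis; with |DJ| = 13.0, J = (8.652, 21.28). The perpendicularity gives JW at right angles to DJ, so JW runs at -120.3°; with |JW| = 14.0, W = (1.588, 9.194). Then |AW| = |W − A| = 15.76.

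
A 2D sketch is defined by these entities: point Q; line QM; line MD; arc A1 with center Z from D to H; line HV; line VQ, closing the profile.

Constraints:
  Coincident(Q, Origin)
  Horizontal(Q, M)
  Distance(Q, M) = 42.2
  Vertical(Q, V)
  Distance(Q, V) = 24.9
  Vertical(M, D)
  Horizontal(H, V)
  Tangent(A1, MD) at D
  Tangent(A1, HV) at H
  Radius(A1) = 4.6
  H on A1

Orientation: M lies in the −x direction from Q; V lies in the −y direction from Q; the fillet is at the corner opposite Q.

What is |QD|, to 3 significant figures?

46.8

The virtual corner opposite Q is at (-42.2, -24.9). The tangent condition forces ZD to be normal to MD and the tangent condition forces ZH to be normal to HV, with radius 4.6, so the center Z sits 4.6 in from both sides at Z = (-37.6, -20.3). That places the tangent points at D = (-42.2, -20.3) on MD and H = (-37.6, -24.9) on HV. Then |QD| = |D − Q| = 46.8.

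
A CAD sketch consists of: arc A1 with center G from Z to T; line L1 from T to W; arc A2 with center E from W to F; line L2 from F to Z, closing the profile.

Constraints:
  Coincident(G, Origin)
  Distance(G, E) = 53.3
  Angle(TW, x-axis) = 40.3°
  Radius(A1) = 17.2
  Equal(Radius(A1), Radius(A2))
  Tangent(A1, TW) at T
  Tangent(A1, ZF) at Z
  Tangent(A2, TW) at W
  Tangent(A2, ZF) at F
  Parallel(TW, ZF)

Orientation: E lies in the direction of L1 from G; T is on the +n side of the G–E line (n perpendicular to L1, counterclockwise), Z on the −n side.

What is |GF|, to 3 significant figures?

56.0

The slot axis is L1's direction at 40.3°, so u = (cos 40.3°, sin 40.3°) = (0.763, 0.647) and n = (−sin 40.3°, cos 40.3°) = (-0.647, 0.763). G is at the origin and E lies 53.3 along u from G, so E = 53.3·u = (40.7, 34.5). Tangency of A1 to both parallel lines with radius 17.2 puts T and Z at G ± 17.2·n: T = (-11.1, 13.1), Z = (11.1, -13.1). Equal radii place W and F the same way about E: W = E + 17.2·n = (29.5, 47.6), F = E − 17.2·n = (51.8, 21.4). Then |GF| = |F − G| = 56.0.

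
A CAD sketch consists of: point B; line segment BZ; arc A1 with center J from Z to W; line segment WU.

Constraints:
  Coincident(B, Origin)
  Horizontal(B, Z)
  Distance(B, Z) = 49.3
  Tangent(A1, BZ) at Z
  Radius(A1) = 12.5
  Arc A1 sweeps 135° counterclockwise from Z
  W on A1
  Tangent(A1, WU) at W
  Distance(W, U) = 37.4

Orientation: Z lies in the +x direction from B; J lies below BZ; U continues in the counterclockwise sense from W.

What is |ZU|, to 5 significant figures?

50.925

B is at the origin; BZ is horizontal with |BZ| = 49.3 and Z on the +x side, so Z = (49.300, 0.0000). Tangency of A1 to BZ means the radius JZ is perpendicular to BZ, so J = Z + (0, -12.5) = (49.300, -12.500). On A1, Z sits at bearing 90° from J; a 135° counterclockwise sweep puts W at bearing 225°, so W = J + 12.5·(cos 225°, sin 225°) = (40.461, -21.339). Tangency of A1 to WU means the radius JW is perpendicular to WU, so WU runs along (−sin 225°, cos 225°); with |WU| = 37.4, U = (66.907, -47.785). Then |ZU| = |U − Z| = 50.925.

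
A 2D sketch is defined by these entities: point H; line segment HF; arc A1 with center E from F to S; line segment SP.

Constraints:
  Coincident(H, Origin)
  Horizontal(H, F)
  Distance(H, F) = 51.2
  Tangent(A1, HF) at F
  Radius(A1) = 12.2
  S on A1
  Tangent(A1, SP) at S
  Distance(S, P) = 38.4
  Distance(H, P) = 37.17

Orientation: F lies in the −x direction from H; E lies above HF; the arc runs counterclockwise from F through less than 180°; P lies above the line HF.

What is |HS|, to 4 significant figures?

42.20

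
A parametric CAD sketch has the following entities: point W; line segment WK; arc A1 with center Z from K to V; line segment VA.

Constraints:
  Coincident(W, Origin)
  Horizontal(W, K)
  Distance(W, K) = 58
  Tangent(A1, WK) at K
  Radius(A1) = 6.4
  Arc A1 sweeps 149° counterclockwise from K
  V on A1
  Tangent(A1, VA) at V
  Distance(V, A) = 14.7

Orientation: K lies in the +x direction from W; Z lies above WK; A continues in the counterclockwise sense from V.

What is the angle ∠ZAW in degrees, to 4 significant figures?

103.7°

On A1, K sits at bearing -90° from Z; a 149° counterclockwise sweep puts V at bearing 59°, so V = Z + 6.4·(cos 59°, sin 59°) = (61.30, 11.89). A1 meets VA tangentially, so ZV is at right angles to VA, so VA runs along (−sin 59°, cos 59°); with |VA| = 14.7, A = (48.70, 19.46). Then cos ∠ZAW = AZ·AW / (|AZ||AW|), giving 103.7°.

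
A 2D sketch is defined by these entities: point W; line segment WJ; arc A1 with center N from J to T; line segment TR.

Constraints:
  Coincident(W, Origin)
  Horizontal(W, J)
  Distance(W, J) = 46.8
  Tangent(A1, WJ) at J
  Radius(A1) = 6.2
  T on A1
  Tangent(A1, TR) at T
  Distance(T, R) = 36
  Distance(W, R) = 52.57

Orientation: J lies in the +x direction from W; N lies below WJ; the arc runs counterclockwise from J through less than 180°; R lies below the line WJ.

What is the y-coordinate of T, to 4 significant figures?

-4.998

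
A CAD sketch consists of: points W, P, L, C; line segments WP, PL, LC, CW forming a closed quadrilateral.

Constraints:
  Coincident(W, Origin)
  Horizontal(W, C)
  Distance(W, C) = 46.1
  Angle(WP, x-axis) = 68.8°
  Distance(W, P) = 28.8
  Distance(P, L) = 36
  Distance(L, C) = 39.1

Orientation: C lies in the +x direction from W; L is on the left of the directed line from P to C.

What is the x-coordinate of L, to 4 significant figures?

44.28

Checks: |PL| = 36.00 ✓; |LC| = 39.10 ✓.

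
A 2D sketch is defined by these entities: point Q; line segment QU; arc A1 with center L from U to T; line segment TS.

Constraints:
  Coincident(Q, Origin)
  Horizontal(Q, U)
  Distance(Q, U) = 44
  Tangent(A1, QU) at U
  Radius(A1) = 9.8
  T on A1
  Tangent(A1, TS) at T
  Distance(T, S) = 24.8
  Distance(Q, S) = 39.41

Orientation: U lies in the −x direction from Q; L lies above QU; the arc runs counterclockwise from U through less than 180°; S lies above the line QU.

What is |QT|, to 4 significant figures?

35.40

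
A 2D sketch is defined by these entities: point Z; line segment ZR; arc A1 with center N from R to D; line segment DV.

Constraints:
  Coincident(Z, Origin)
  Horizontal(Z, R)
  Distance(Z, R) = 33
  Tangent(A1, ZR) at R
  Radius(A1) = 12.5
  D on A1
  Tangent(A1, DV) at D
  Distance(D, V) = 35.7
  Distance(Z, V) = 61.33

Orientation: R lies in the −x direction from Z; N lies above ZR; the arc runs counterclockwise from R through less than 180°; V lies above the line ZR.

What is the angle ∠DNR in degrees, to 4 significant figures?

112.5°

Z is at the origin; ZR is horizontal with |ZR| = 33.0 and R on the −x side, so R = (-33.00, 0.000). The tangent condition forces NR to be normal to ZR, so N = R + (0, 12.5) = (-33.00, 12.50). Since ND ⟂ DV (tangency), |NV| = √(12.5² + 35.7²) = 37.83 regardless of where D sits on A1. So V lies on both circle(Z, 61.33) and circle(N, 37.83); the above-ZR intersection is V = (-35.14, 50.26). D is the foot of the tangent from V: D = (-21.45, 17.29).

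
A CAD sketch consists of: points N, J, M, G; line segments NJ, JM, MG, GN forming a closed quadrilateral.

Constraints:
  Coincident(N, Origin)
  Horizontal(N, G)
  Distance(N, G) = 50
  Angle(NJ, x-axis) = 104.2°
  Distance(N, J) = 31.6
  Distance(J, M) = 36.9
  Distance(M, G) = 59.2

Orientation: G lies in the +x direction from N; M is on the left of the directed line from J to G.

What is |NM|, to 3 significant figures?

56.7

Checks: |JM| = 36.90 ✓; |MG| = 59.20 ✓.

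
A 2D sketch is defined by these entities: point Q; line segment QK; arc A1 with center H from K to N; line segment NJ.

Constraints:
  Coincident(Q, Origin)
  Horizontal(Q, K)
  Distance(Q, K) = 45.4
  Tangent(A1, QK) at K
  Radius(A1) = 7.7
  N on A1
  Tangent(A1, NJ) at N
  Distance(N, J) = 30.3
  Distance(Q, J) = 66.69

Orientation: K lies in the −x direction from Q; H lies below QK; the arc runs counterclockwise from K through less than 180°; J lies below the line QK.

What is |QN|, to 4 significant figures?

53.56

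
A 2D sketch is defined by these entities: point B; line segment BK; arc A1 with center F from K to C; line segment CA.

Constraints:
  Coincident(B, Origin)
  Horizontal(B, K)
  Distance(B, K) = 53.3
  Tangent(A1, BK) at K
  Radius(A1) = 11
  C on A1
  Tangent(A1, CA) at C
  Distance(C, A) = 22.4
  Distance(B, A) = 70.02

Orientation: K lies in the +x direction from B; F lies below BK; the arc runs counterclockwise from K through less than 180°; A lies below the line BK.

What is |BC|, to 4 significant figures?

48.98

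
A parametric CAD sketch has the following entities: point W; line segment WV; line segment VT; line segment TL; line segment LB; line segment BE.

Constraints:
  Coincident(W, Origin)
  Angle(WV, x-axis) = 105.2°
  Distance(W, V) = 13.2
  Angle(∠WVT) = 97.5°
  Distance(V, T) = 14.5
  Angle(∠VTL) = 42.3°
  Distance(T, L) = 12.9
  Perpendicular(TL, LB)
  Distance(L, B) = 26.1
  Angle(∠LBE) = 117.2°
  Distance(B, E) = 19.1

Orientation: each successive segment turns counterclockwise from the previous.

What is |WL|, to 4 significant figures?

8.003

W is at the origin; WV runs at 105.2° with length 13.2, so V = (-3.461, 12.74). ∠WVT = 97.5° gives VT at -172.3° from the x-axis; with |VT| = 14.5, T = (-17.83, 10.80). ∠VTL = 42.3° gives TL at -34.60° from the x-axis; with |TL| = 12.9, L = (-7.212, 3.470). Then |WL| = |L − W| = 8.003.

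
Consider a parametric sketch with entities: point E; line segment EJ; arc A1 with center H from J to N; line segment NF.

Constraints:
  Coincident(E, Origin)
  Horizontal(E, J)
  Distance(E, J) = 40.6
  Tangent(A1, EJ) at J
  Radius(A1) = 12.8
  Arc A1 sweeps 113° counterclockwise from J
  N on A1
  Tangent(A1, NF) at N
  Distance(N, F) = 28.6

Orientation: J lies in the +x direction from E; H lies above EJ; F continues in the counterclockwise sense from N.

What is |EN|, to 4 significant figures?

55.32

The tangent condition forces HJ to be normal to EJ, so H = J + (0, 12.8) = (40.60, 12.80). On A1, J sits at bearing -90° from H; a 113° counterclockwise sweep puts N at bearing 23°, so N = H + 12.8·(cos 23°, sin 23°) = (52.38, 17.80). Then |EN| = |N − E| = 55.32.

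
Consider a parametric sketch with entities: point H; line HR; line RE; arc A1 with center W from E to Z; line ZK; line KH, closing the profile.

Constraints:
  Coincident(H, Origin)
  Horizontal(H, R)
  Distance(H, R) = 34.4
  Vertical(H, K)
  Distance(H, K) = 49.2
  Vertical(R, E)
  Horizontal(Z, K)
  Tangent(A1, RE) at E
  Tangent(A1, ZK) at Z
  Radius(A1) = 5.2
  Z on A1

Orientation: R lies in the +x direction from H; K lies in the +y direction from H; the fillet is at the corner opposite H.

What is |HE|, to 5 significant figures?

55.851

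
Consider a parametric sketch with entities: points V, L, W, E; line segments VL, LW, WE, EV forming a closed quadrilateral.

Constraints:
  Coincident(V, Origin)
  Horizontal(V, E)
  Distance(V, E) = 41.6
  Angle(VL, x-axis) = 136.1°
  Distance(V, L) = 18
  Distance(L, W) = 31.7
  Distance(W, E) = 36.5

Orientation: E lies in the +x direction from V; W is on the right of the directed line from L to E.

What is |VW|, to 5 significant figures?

13.984

Checks: |LW| = 31.70 ✓; |WE| = 36.50 ✓.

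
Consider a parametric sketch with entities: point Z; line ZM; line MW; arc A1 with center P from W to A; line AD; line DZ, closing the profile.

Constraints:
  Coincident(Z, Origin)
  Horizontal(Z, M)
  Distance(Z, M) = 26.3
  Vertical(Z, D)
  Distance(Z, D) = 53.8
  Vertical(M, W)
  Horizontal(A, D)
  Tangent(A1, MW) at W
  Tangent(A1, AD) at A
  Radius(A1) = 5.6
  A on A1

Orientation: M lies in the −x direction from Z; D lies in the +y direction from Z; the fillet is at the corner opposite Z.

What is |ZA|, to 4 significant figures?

57.64

The virtual corner opposite Z is at (-26.30, 53.80). Tangency of A1 to MW means the radius PW is perpendicular to MW and tangency of A1 to AD means the radius PA is perpendicular to AD, with radius 5.6, so the center P sits 5.6 in from both sides at P = (-20.70, 48.20). That places the tangent points at W = (-26.30, 48.20) on MW and A = (-20.70, 53.80) on AD. Then |ZA| = |A − Z| = 57.64.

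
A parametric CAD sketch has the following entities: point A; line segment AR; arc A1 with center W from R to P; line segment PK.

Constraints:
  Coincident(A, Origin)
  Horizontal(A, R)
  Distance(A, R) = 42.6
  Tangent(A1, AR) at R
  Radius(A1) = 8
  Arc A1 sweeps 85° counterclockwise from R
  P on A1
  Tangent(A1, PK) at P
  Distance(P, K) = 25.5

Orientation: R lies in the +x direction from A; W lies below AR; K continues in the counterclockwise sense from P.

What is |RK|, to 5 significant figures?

34.257

On A1, R sits at bearing 90° from W; an 85° counterclockwise sweep puts P at bearing 175°, so P = W + 8.0·(cos 175°, sin 175°) = (34.630, -7.3028). A1 meets PK tangentially, so WP is at right angles to PK, so PK runs along (−sin 175°, cos 175°); with |PK| = 25.5, K = (32.408, -32.706). Then |RK| = |K − R| = 34.257.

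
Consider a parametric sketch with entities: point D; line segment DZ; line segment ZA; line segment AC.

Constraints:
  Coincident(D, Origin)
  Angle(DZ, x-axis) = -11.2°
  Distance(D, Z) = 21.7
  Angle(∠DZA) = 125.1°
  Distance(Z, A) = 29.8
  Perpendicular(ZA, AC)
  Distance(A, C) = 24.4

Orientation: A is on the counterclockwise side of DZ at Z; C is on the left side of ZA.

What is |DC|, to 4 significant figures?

42.80

∠DZA = 125.1°, so ZA runs at -11.2° + (180° − 125.1°) = 43.70° from the x-axis; with |ZA| = 29.8, A = Z + 29.8·(cos 43.70°, sin 43.70°) = (42.83, 16.37). ZA is perpendicular to AC; with |AC| = 24.4 on the left of ZA, C = A + 24.4·(-0.6909, 0.7230) = (25.97, 34.01). Then |DC| = |C − D| = 42.80.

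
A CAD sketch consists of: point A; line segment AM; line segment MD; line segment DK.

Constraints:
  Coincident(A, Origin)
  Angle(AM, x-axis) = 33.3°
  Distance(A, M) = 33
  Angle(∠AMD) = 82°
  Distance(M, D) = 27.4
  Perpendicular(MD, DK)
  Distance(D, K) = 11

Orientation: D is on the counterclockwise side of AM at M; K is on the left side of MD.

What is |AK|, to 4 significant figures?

31.47

A is at the origin; AM runs at 33.3° with length 33.0, so M = 33.0·(cos 33.3°, sin 33.3°) = (27.58, 18.12). ∠AMD = 82.0°, so MD runs at 33.3° + (180° − 82.0°) = 131.3° from the x-axis; with |MD| = 27.4, D = M + 27.4·(cos 131.3°, sin 131.3°) = (9.498, 38.70). MD is perpendicular to DK; with |DK| = 11.0 on the left of MD, K = D + 11.0·(-0.7513, -0.6600) = (1.234, 31.44). Then |AK| = |K − A| = 31.47.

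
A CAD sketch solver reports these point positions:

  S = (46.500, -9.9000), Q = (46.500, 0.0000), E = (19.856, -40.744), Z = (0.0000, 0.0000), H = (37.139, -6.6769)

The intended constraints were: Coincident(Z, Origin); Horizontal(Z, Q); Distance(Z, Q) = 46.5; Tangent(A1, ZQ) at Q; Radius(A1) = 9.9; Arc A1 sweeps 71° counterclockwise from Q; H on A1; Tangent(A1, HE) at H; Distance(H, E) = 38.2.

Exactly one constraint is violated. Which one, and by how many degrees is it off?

Tangent(A1, HE) at H — off by 7.90°.

Z = (0.00, 0.00) ✓; Z.y = 0.00, Q.y = 0.00 ✓; |ZQ| = 46.50 ✓; ∠(SQ, QZ) = 90.00° ✓; |SQ| = 9.900 ✓; bearing(S→H) − bearing(S→Q) = 71.00° ✓; |SH| = 9.900 ✓; ∠(SH, HE) = 97.90° ✗; |HE| = 38.20 ✓.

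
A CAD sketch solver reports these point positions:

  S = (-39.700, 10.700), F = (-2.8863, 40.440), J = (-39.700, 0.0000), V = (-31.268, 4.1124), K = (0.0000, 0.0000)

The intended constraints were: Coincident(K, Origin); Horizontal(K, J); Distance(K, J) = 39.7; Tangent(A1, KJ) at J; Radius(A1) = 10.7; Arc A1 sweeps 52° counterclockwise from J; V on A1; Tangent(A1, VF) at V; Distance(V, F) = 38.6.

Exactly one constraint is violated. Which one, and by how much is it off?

Distance(V, F) = 38.6 — off by 7.50.

K = (0.00, 0.00) ✓; K.y = 0.00, J.y = 0.00 ✓; |KJ| = 39.70 ✓; ∠(SJ, JK) = 90.00° ✓; |SJ| = 10.70 ✓; bearing(S→V) − bearing(S→J) = 52.00° ✓; |SV| = 10.70 ✓; ∠(SV, VF) = 90.00° ✓; |VF| = 46.10 ✗.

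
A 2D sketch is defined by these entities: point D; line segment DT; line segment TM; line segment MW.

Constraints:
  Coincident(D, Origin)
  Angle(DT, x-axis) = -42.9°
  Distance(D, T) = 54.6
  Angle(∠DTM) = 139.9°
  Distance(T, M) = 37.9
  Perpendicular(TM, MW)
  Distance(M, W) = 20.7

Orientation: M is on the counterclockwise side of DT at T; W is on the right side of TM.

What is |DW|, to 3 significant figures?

97.3

∠DTM = 139.9°, so TM runs at -42.9° + (180° − 139.9°) = -2.80° from the x-axis; with |TM| = 37.9, M = T + 37.9·(cos -2.80°, sin -2.80°) = (77.9, -39.0). TM is perpendicular to MW; with |MW| = 20.7 on the right of TM, W = M + 20.7·(-0.0488, -0.999) = (76.8, -59.7). Then |DW| = |W − D| = 97.3.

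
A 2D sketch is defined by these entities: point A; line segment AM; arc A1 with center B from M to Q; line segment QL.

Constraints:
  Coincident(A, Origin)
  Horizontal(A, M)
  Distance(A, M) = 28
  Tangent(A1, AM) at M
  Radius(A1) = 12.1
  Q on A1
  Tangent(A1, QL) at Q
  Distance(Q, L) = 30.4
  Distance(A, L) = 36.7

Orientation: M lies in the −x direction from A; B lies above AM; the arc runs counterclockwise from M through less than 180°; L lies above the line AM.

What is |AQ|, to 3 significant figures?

18.4

Checks: |BQ| = 12.10 ✓; ∠(BQ, QL) = 90.00° ✓; |QL| = 30.40 ✓; |AL| = 36.70 ✓.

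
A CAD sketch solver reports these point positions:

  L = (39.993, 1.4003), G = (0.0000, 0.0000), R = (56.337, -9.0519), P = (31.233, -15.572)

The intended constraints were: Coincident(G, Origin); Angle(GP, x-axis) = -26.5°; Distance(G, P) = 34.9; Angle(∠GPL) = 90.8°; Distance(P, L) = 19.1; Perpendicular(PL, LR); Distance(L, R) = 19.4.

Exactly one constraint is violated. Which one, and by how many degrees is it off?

Perpendicular(PL, LR) — off by 5.30°.

G = (0.00, 0.00) ✓; GP at -26.50° ✓; |GP| = 34.90 ✓; ∠GPL = 90.80° ✓; |PL| = 19.10 ✓; ∠(PL, LR) = 95.30° ✗; |LR| = 19.40 ✓.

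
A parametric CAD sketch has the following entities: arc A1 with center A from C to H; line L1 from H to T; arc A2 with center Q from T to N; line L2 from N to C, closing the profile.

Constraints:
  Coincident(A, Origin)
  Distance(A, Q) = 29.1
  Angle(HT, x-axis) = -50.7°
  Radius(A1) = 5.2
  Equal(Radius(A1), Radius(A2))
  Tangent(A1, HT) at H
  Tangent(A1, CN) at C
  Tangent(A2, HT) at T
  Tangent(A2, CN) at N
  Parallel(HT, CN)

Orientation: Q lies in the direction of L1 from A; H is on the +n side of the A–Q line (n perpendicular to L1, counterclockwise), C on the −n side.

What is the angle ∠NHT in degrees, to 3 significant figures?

19.7°

The slot axis is L1's direction at -50.7°, so u = (cos -50.7°, sin -50.7°) = (0.633, -0.774) and n = (−sin -50.7°, cos -50.7°) = (0.774, 0.633). A is at the origin and Q lies 29.1 along u from A, so Q = 29.1·u = (18.4, -22.5). Tangency of A1 to both parallel lines with radius 5.2 puts H and C at A ± 5.2·n: H = (4.02, 3.29), C = (-4.02, -3.29). Equal radii place T and N the same way about Q: T = Q + 5.2·n = (22.5, -19.2), N = Q − 5.2·n = (14.4, -25.8). Then cos ∠NHT = HN·HT / (|HN||HT|), giving 19.7°.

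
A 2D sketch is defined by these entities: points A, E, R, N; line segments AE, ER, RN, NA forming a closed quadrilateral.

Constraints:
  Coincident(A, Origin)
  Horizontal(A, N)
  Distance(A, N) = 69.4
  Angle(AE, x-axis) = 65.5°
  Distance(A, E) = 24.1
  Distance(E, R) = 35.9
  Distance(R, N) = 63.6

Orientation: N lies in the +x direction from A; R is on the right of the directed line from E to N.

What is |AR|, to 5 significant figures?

15.689

Checks: |ER| = 35.90 ✓; |RN| = 63.60 ✓.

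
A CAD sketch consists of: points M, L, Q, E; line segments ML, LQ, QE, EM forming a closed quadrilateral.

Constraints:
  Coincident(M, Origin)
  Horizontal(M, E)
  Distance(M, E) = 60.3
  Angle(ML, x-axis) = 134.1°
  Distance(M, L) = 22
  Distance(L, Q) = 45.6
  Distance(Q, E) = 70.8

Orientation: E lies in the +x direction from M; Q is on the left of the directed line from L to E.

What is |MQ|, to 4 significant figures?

53.51

Checks: |LQ| = 45.60 ✓; |QE| = 70.80 ✓.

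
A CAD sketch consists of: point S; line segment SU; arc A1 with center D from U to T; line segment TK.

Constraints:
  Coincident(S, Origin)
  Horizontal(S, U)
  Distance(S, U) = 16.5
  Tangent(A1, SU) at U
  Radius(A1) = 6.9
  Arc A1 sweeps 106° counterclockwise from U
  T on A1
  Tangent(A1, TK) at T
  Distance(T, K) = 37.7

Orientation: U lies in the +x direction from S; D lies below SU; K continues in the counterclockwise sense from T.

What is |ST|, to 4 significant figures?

13.22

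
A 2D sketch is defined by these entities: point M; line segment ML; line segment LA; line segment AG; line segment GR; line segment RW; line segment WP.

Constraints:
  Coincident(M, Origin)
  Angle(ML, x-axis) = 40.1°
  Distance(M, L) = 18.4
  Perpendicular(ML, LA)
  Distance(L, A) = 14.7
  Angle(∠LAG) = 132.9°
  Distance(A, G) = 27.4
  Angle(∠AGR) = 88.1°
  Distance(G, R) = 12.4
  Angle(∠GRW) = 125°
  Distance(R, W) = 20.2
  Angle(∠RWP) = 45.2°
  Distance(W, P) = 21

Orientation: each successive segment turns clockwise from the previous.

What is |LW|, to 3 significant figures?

23.7

M is at the origin; ML runs at 40.1° with length 18.4, so L = (14.1, 11.9). ML is perpendicular to LA, so LA runs at -49.9°; with |LA| = 14.7, A = (23.5, 0.608). ∠LAG = 132.9° gives AG at -97.0° from the x-axis; with |AG| = 27.4, G = (20.2, -26.6). ∠AGR = 88.1° gives GR at 171° from the x-axis; with |GR| = 12.4, R = (7.95, -24.7). ∠GRW = 125.0° gives RW at 116° from the x-axis; with |RW| = 20.2, W = (-0.934, -6.53). Then |LW| = |W − L| = 23.7.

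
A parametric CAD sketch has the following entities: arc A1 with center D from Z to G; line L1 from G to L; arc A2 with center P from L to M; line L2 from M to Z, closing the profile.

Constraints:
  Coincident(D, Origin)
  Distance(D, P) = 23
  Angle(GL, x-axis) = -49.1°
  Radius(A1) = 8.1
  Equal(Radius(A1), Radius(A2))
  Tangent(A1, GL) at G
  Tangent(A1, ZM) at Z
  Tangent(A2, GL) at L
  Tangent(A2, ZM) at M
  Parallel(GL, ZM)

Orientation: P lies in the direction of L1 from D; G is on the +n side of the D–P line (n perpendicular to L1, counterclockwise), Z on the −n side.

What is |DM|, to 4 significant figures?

24.38

Tangency of A1 to both parallel lines with radius 8.1 puts G and Z at D ± 8.1·n: G = (6.122, 5.303), Z = (-6.122, -5.303). Equal radii place L and M the same way about P: L = P + 8.1·n = (21.18, -12.08), M = P − 8.1·n = (8.937, -22.69). Then |DM| = |M − D| = 24.38.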